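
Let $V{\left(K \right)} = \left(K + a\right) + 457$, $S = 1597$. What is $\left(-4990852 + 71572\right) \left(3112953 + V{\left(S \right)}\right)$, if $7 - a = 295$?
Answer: $-15322174882320$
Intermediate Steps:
$a = -288$ ($a = 7 - 295 = -288$)
$V{\left(K \right)} = 169 + K$ ($V{\left(K \right)} = \left(K - 288\right) + 457 = \left(-288 + K\right) + 457 = 169 + K$)
$\left(-4990852 + 71572\right) \left(3112953 + V{\left(S \right)}\right) = \left(-4990852 + 71572\right) \left(3112953 + \left(169 + 1597\right)\right) = - 4919280 \left(3112953 + 1766\right) = \left(-4919280\right) 3114719 = -15322174882320$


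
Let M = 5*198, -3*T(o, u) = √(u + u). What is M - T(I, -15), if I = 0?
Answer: 990 + I*√30/3 ≈ 990.0 + 1.8257*I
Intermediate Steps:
T(o, u) = -√2*√u/3 (T(o, u) = -√(u + u)/3 = -√2*√u/3)
M = 990
M - T(I, -15) = 990 - (-1)*√2*√(-15)/3 = 990 - (-1)*√2*I*√15/3 = 990 - (-1)*I*√30/3 = 990 + I*√30/3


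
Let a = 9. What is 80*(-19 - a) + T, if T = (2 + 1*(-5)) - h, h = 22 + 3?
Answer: -2268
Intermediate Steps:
h = 25
T = -28 (T = (2 + 1*(-5)) - 1*25 = (2 - 5) - 25 = -3 - 25 = -28)
80*(-19 - a) + T = 80*(-19 - 1*9) - 28 = 80*(-19 - 9) - 28 = 80*(-28) - 28 = -2240 - 28 = -2268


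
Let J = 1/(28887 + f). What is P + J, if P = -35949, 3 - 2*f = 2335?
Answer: -996542228/27721 ≈ -35949.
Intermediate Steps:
f = -1166 (f = 3/2 - ½*2335 = 3/2 - 2335/2 = -1166)
J = 1/27721 (J = 1/(28887 - 1166) = 1/27721 ≈ 3.6074e-5)
P + J = -35949 + 1/27721 = -996542228/27721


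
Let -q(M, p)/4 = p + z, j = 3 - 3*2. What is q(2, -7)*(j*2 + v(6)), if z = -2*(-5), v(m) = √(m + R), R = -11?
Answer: 72 - 12*I*√5 ≈ 72.0 - 26.833*I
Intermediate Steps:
j = -3 (j = 3 - 6 = -3)
v(m) = √(-11 + m) (v(m) = √(m - 11) = √(-11 + m))
z = 10
q(M, p) = -40 - 4*p (q(M, p) = -4*(p + 10) = -4*(10 + p) = -40 - 4*p)
q(2, -7)*(j*2 + v(6)) = (-40 - 4*(-7))*(-3*2 + √(-11 + 6)) = (-40 + 28)*(-6 + √(-5)) = -12*(-6 + I*√5) = 72 - 12*I*√5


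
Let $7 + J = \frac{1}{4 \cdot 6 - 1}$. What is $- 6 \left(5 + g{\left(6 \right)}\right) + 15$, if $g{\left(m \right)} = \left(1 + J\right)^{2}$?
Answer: $- \frac{120549}{529} \approx -227.88$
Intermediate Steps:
$J = - \frac{160}{23}$ ($J = -7 + \frac{1}{4 \cdot 6 - 1} = -7 + \frac{1}{24 - 1} = -7 + \frac{1}{23} = - \frac{160}{23} \approx -6.9565$)
$g{\left(m \right)} = \frac{18769}{529}$ ($g{\left(m \right)} = \left(1 - \frac{160}{23}\right)^{2} = \left(- \frac{137}{23}\right)^{2} = \frac{18769}{529}$)
$- 6 \left(5 + g{\left(6 \right)}\right) + 15 = - 6 \left(5 + \frac{18769}{529}\right) + 15 = \left(-6\right) \frac{21414}{529} + 15 = - \frac{128484}{529} + 15 = - \frac{120549}{529}$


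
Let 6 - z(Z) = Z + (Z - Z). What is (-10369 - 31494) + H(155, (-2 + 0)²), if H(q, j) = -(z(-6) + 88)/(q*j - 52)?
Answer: -5944571/142 ≈ -41863.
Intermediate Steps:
z(Z) = 6 - Z (z(Z) = 6 - (Z + (Z - Z)) = 6 - (Z + 0) = 6 - Z)
H(q, j) = -100/(-52 + j*q) (H(q, j) = -((6 - 1*(-6)) + 88)/(q*j - 52) = -((6 + 6) + 88)/(j*q - 52) = -(12 + 88)/(-52 + j*q) = -100/(-52 + j*q))
(-10369 - 31494) + H(155, (-2 + 0)²) = (-10369 - 31494) - 100/(-52 + (-2 + 0)²*155) = -41863 - 100/(-52 + (-2)²*155) = -41863 - 100/(-52 + 4*155) = -41863 - 100/(-52 + 620) = -41863 - 100/568 = -41863 - 100*1/568 = -41863 - 25/142 = -5944571/142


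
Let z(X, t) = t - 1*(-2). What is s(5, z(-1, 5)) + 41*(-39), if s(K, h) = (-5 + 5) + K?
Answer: -1594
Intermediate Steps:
z(X, t) = 2 + t (z(X, t) = t + 2 = 2 + t)
s(K, h) = K (s(K, h) = 0 + K = K)
s(5, z(-1, 5)) + 41*(-39) = 5 + 41*(-39) = 5 - 1599 = -1594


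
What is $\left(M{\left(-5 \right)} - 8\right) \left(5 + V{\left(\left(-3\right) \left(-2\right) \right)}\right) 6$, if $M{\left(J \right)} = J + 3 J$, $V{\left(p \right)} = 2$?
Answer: $-1176$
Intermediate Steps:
$M{\left(J \right)} = 4 J$
$\left(M{\left(-5 \right)} - 8\right) \left(5 + V{\left(\left(-3\right) \left(-2\right) \right)}\right) 6 = \left(4 \left(-5\right) - 8\right) \left(5 + 2\right) 6 = \left(-20 - 8\right) 7 \cdot 6 = \left(-28\right) 42 = -1176$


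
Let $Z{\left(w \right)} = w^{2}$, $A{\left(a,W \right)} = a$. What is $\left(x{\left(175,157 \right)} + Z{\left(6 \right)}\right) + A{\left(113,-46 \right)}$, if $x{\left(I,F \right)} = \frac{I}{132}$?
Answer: $\frac{19843}{132} \approx 150.33$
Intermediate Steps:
$x{\left(I,F \right)} = \frac{I}{132}$ ($x{\left(I,F \right)} = I \frac{1}{132} = \frac{I}{132}$)
$\left(x{\left(175,157 \right)} + Z{\left(6 \right)}\right) + A{\left(113,-46 \right)} = \left(\frac{1}{132} \cdot 175 + 6^{2}\right) + 113 = \left(\frac{175}{132} + 36\right) + 113 = \frac{4927}{132} + 113 = \frac{19843}{132}$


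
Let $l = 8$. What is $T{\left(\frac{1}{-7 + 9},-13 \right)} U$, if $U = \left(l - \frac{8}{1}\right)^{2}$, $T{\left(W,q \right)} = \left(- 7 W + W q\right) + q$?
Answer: $0$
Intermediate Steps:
$T{\left(W,q \right)} = q - 7 W + W q$
$U = 0$ ($U = \left(8 - \frac{8}{1}\right)^{2} = \left(8 - 8\right)^{2} = 0^{2} = 0$)
$T{\left(\frac{1}{-7 + 9},-13 \right)} U = \left(-13 - \frac{7}{-7 + 9} + \frac{1}{-7 + 9} \left(-13\right)\right) 0 = \left(-13 - \frac{7}{2} + \frac{1}{2} \left(-13\right)\right) 0 = \left(-13 - \frac{7}{2} - \frac{13}{2}\right) 0 = \left(-23\right) 0 = 0$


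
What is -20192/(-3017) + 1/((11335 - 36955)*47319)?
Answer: 499571829607/74643829740 ≈ 6.6927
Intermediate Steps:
-20192/(-3017) + 1/((11335 - 36955)*47319) = -20192*(-1/3017) + (1/47319)/(-25620) = 20192/3017 - 1/25620*1/47319 = 20192/3017 - 1/1212312780 = 499571829607/74643829740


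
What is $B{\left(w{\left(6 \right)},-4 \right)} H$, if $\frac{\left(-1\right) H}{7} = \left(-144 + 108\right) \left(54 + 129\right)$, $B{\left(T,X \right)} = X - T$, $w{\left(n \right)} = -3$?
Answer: $-46116$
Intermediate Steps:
$H = 46116$ ($H = - 7 \left(-144 + 108\right) \left(54 + 129\right) = - 7 \left(\left(-36\right) 183\right) = \left(-7\right) \left(-6588\right) = 46116$)
$B{\left(w{\left(6 \right)},-4 \right)} H = \left(-4 - -3\right) 46116 = \left(-4 + 3\right) 46116 = \left(-1\right) 46116 = -46116$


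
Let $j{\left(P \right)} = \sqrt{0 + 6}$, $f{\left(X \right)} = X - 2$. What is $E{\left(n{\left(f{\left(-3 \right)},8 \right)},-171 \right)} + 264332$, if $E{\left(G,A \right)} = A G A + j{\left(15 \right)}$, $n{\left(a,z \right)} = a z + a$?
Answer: $-1051513 + \sqrt{6} \approx -1.0515 \cdot 10^{6}$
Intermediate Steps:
$f{\left(X \right)} = -2 + X$
$j{\left(P \right)} = \sqrt{6}$
$n{\left(a,z \right)} = a + a z$
$E{\left(G,A \right)} = \sqrt{6} + G A^{2}$ ($E{\left(G,A \right)} = A G A + \sqrt{6} = G A^{2} + \sqrt{6} = \sqrt{6} + G A^{2}$)
$E{\left(n{\left(f{\left(-3 \right)},8 \right)},-171 \right)} + 264332 = \left(\sqrt{6} + \left(-2 - 3\right) \left(1 + 8\right) \left(-171\right)^{2}\right) + 264332 = \left(\sqrt{6} + \left(-5\right) 9 \cdot 29241\right) + 264332 = \left(\sqrt{6} - 1315845\right) + 264332 = \left(-1315845 + \sqrt{6}\right) + 264332 = -1051513 + \sqrt{6}$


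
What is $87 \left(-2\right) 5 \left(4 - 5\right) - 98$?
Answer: $772$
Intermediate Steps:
$87 \left(-2\right) 5 \left(4 - 5\right) - 98 = 87 \left(\left(-10\right) \left(-1\right)\right) - 98 = 87 \cdot 10 - 98 = 870 - 98 = 772$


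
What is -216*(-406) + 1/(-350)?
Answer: 30693599/350 ≈ 87696.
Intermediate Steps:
-216*(-406) + 1/(-350) = 87696 - 1/350 = 30693599/350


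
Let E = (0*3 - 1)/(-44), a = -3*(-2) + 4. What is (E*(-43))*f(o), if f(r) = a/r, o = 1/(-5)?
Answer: 1075/22 ≈ 48.864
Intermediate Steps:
a = 10 (a = 6 + 4 = 10)
o = -⅕ ≈ -0.20000
f(r) = 10/r
E = 1/44 (E = (0 - 1)*(-1/44) = -1*(-1/44) = 1/44 ≈ 0.022727)
(E*(-43))*f(o) = ((1/44)*(-43))*(10/(-⅕)) = -215*(-5)/22 = -43/44*(-50) = 1075/22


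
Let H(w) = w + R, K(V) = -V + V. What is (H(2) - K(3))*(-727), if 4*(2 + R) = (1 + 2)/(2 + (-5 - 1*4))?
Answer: 2181/28 ≈ 77.893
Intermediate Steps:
K(V) = 0
R = -59/28 (R = -2 + ((1 + 2)/(2 + (-5 - 1*4)))/4 = -2 + (3/(2 + (-5 - 4)))/4 = -2 + (3/(2 - 9))/4 = -2 + (3/(-7))/4 = -2 + (3*(-⅐))/4 = -2 + (¼)*(-3/7) = -2 - 3/28 = -59/28 ≈ -2.1071)
H(w) = -59/28 + w (H(w) = w - 59/28 = -59/28 + w)
(H(2) - K(3))*(-727) = ((-59/28 + 2) - 1*0)*(-727) = (-3/28 + 0)*(-727) = -3/28*(-727) = 2181/28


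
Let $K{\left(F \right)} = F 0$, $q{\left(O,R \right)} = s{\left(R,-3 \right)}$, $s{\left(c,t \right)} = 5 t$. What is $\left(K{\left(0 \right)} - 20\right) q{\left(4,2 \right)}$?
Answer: $300$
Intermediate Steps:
$q{\left(O,R \right)} = -15$ ($q{\left(O,R \right)} = 5 \left(-3\right) = -15$)
$K{\left(F \right)} = 0$
$\left(K{\left(0 \right)} - 20\right) q{\left(4,2 \right)} = \left(0 - 20\right) \left(-15\right) = \left(-20\right) \left(-15\right) = 300$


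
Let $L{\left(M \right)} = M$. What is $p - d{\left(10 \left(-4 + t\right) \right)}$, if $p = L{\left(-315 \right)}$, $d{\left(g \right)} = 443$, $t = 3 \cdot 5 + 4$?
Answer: $-758$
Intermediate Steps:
$t = 19$ ($t = 15 + 4 = 19$)
$p = -315$
$p - d{\left(10 \left(-4 + t\right) \right)} = -315 - 443 = -758$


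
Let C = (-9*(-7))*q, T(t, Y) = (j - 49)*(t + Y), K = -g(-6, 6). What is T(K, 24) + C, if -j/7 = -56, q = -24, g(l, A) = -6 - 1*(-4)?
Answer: 7406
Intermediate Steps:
g(l, A) = -2 (g(l, A) = -6 + 4 = -2)
j = 392 (j = -7*(-56) = 392)
K = 2 (K = -1*(-2) = 2)
T(t, Y) = 343*Y + 343*t (T(t, Y) = (392 - 49)*(t + Y) = 343*(Y + t) = 343*Y + 343*t)
C = -1512 (C = -9*(-7)*(-24) = 63*(-24) = -1512)
T(K, 24) + C = (343*24 + 343*2) - 1512 = (8232 + 686) - 1512 = 8918 - 1512 = 7406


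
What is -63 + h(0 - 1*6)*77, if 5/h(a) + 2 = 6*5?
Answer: -197/4 ≈ -49.250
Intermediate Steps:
h(a) = 5/28 (h(a) = 5/(-2 + 6*5) = 5/(-2 + 30) = 5/28)
-63 + h(0 - 1*6)*77 = -63 + (5/28)*77 = -63 + 55/4 = -197/4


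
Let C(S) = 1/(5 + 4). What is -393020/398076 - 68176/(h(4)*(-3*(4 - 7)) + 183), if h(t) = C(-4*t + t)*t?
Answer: -6803181029/18610053 ≈ -365.56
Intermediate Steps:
C(S) = ⅑ (C(S) = 1/9 = ⅑)
h(t) = t/9
-393020/398076 - 68176/(h(4)*(-3*(4 - 7)) + 183) = -393020/398076 - 68176/(((⅑)*4)*(-3*(4 - 7)) + 183) = -393020*1/398076 - 68176/(4*(-3*(-3))/9 + 183) = -98255/99519 - 68176/((4/9)*9 + 183) = -98255/99519 - 68176/(4 + 183) = -98255/99519 - 68176/187 = -6803181029/18610053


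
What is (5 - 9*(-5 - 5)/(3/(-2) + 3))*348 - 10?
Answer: 22610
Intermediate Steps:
(5 - 9*(-5 - 5)/(3/(-2) + 3))*348 - 10 = (5 - (-90)/(3*(-½) + 3))*348 - 10 = (5 - (-90)/(-3/2 + 3))*348 - 10 = (5 - (-90)/3/2)*348 - 10 = (5 - (-90)*2/3)*348 - 10 = (5 - 9*(-20/3))*348 - 10 = (5 + 60)*348 - 10 = 65*348 - 10 = 22620 - 10 = 22610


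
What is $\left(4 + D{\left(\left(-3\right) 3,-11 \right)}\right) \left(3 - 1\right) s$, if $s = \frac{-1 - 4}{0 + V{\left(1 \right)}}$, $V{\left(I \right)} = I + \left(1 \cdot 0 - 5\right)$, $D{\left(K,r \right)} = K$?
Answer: $- \frac{25}{2} \approx -12.5$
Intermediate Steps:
$V{\left(I \right)} = -5 + I$ ($V{\left(I \right)} = I + \left(0 - 5\right) = I - 5 = -5 + I$)
$s = \frac{5}{4}$ ($s = \frac{-1 - 4}{0 + \left(-5 + 1\right)} = - \frac{5}{0 - 4} = - \frac{5}{-4} = \left(-5\right) \left(- \frac{1}{4}\right) = \frac{5}{4} \approx 1.25$)
$\left(4 + D{\left(\left(-3\right) 3,-11 \right)}\right) \left(3 - 1\right) s = \left(4 - 9\right) \left(3 - 1\right) \frac{5}{4} = \left(4 - 9\right) 2 \cdot \frac{5}{4} = \left(-5\right) \frac{5}{2} = - \frac{25}{2}$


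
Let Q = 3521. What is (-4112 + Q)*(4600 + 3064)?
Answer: -4529424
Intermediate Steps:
(-4112 + Q)*(4600 + 3064) = (-4112 + 3521)*(4600 + 3064) = -591*7664 = -4529424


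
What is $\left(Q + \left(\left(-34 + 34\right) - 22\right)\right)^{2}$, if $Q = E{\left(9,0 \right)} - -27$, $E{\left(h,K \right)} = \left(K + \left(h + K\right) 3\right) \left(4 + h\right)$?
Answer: $126736$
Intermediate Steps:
$E{\left(h,K \right)} = \left(4 + h\right) \left(3 h + 4 K\right)$ ($E{\left(h,K \right)} = \left(K + \left(K + h\right) 3\right) \left(4 + h\right) = \left(K + \left(3 K + 3 h\right)\right) \left(4 + h\right) = \left(3 h + 4 K\right) \left(4 + h\right) = \left(4 + h\right) \left(3 h + 4 K\right)$)
$Q = 378$ ($Q = \left(3 \cdot 9^{2} + 12 \cdot 9 + 16 \cdot 0 + 4 \cdot 0 \cdot 9\right) - -27 = \left(3 \cdot 81 + 108 + 0 + 0\right) + 27 = \left(243 + 108 + 0 + 0\right) + 27 = 351 + 27 = 378$)
$\left(Q + \left(\left(-34 + 34\right) - 22\right)\right)^{2} = \left(378 + \left(\left(-34 + 34\right) - 22\right)\right)^{2} = \left(378 + \left(0 - 22\right)\right)^{2} = \left(378 - 22\right)^{2} = 356^{2} = 126736$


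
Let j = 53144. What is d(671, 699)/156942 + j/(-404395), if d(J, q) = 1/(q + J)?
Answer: -2285303946673/17389837464660 ≈ -0.13142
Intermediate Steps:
d(J, q) = 1/(J + q)
d(671, 699)/156942 + j/(-404395) = 1/((671 + 699)*156942) + 53144/(-404395) = (1/156942)/1370 + 53144*(-1/404395) = (1/1370)*(1/156942) - 53144/404395 = 1/215010540 - 53144/404395 = -2285303946673/17389837464660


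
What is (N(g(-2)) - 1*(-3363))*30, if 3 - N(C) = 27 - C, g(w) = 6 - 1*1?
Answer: 100320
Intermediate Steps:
g(w) = 5 (g(w) = 6 - 1 = 5)
N(C) = -24 + C (N(C) = 3 - (27 - C) = 3 + (-27 + C) = -24 + C)
(N(g(-2)) - 1*(-3363))*30 = ((-24 + 5) - 1*(-3363))*30 = (-19 + 3363)*30 = 3344*30 = 100320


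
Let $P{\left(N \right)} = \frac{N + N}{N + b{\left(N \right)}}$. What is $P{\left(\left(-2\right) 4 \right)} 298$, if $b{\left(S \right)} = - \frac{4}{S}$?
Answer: $\frac{9536}{15} \approx 635.73$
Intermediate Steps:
$P{\left(N \right)} = \frac{2 N}{N - \frac{4}{N}}$ ($P{\left(N \right)} = \frac{N + N}{N - \frac{4}{N}} = \frac{2 N}{N - \frac{4}{N}}$)
$P{\left(\left(-2\right) 4 \right)} 298 = \frac{2 \left(\left(-2\right) 4\right)^{2}}{-4 + \left(\left(-2\right) 4\right)^{2}} \cdot 298 = \frac{2 \left(-8\right)^{2}}{-4 + \left(-8\right)^{2}} \cdot 298 = 2 \cdot 64 \frac{1}{-4 + 64} \cdot 298 = 2 \cdot 64 \cdot \frac{1}{60} \cdot 298 = \frac{32}{15} \cdot 298 = \frac{9536}{15}$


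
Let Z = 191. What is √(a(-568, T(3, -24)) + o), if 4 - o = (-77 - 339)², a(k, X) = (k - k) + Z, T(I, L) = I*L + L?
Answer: I*√172861 ≈ 415.77*I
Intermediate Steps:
T(I, L) = L + I*L
a(k, X) = 191 (a(k, X) = (k - k) + 191 = 0 + 191 = 191)
o = -173052 (o = 4 - (-77 - 339)² = 4 - 1*(-416)² = 4 - 1*173056 = 4 - 173056 = -173052)
√(a(-568, T(3, -24)) + o) = √(191 - 173052) = √(-172861) = I*√172861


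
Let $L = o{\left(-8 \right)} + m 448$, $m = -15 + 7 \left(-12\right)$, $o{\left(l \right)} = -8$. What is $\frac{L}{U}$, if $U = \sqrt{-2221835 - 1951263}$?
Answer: $\frac{22180 i \sqrt{4173098}}{2086549} \approx 21.715 i$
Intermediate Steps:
$U = i \sqrt{4173098}$ ($U = \sqrt{-4173098} = i \sqrt{4173098} \approx 2042.8 i$)
$m = -99$ ($m = -15 - 84 = -99$)
$L = -44360$ ($L = -8 - 44352 = -44360$)
$\frac{L}{U} = - \frac{44360}{i \sqrt{4173098}} = - 44360 \left(- \frac{i \sqrt{4173098}}{4173098}\right) = \frac{22180 i \sqrt{4173098}}{2086549}$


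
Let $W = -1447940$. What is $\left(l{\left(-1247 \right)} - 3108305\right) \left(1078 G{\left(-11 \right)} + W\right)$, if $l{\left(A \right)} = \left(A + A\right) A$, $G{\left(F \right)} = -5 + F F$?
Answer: $-2266113996$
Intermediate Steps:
$G{\left(F \right)} = -5 + F^{2}$
$l{\left(A \right)} = 2 A^{2}$ ($l{\left(A \right)} = 2 A A = 2 A^{2}$)
$\left(l{\left(-1247 \right)} - 3108305\right) \left(1078 G{\left(-11 \right)} + W\right) = \left(2 \left(-1247\right)^{2} - 3108305\right) \left(1078 \left(-5 + \left(-11\right)^{2}\right) - 1447940\right) = \left(2 \cdot 1555009 - 3108305\right) \left(1078 \left(-5 + 121\right) - 1447940\right) = \left(3110018 - 3108305\right) \left(1078 \cdot 116 - 1447940\right) = 1713 \left(125048 - 1447940\right) = 1713 \left(-1322892\right) = -2266113996$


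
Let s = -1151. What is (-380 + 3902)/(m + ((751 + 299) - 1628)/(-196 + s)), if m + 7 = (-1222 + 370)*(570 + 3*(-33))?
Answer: -4744134/540549175 ≈ -0.0087765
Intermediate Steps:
m = -401299 (m = -7 + (-1222 + 370)*(570 + 3*(-33)) = -7 - 852*(570 - 99) = -7 - 852*471 = -7 - 401292 = -401299)
(-380 + 3902)/(m + ((751 + 299) - 1628)/(-196 + s)) = (-380 + 3902)/(-401299 + ((751 + 299) - 1628)/(-196 - 1151)) = 3522/(-401299 + (1050 - 1628)/(-1347)) = 3522/(-401299 - 578*(-1/1347)) = 3522/(-401299 + 578/1347) = 3522/(-540549175/1347) = 3522*(-1347/540549175) = -4744134/540549175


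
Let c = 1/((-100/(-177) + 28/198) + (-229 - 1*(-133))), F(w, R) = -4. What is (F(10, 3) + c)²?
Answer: 4983078462961/309814692100 ≈ 16.084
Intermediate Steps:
c = -5841/556610 (c = 1/((-100*(-1/177) + 28*(1/198)) + (-229 + 133)) = 1/((100/177 + 14/99) - 96) = 1/(4126/5841 - 96) = 1/(-556610/5841) = -5841/556610 ≈ -0.010494)
(F(10, 3) + c)² = (-4 - 5841/556610)² = (-2232281/556610)² = 4983078462961/309814692100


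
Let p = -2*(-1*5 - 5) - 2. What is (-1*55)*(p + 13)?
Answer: -1705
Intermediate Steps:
p = 18 (p = -2*(-5 - 5) - 2 = -2*(-10) - 2 = 20 - 2 = 18)
(-1*55)*(p + 13) = (-1*55)*(18 + 13) = -55*31 = -1705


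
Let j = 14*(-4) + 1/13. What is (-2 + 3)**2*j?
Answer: -727/13 ≈ -55.923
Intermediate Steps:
j = -727/13 (j = -56 + 1/13 = -727/13 ≈ -55.923)
(-2 + 3)**2*j = (-2 + 3)**2*(-727/13) = 1**2*(-727/13) = 1*(-727/13) = -727/13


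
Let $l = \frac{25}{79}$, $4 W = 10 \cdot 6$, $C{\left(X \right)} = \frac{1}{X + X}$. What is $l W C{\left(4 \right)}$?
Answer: $\frac{375}{632} \approx 0.59335$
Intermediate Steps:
$C{\left(X \right)} = \frac{1}{2 X}$
$W = 15$ ($W = \frac{10 \cdot 6}{4} = \frac{1}{4} \cdot 60 = 15$)
$l = \frac{25}{79}$ ($l = 25 \cdot \frac{1}{79} = \frac{25}{79} \approx 0.31646$)
$l W C{\left(4 \right)} = \frac{25}{79} \cdot 15 \frac{1}{2 \cdot 4} = \frac{375 \cdot \frac{1}{2} \cdot \frac{1}{4}}{79} = \frac{375}{79} \cdot \frac{1}{8} = \frac{375}{632}$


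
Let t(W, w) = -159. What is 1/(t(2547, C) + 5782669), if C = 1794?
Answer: 1/5782510 ≈ 1.7294e-7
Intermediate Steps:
1/(t(2547, C) + 5782669) = 1/(-159 + 5782669) = 1/5782510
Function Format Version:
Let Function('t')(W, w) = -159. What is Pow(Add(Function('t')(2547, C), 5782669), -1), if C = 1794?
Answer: Rational(1, 5782510) ≈ 1.7294e-7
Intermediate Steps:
Pow(Add(Function('t')(2547, C), 5782669), -1) = Pow(Add(-159, 5782669), -1) = Pow(5782510, -1) = Rational(1, 5782510)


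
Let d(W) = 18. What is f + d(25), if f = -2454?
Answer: -2436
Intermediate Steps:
f + d(25) = -2454 + 18 = -2436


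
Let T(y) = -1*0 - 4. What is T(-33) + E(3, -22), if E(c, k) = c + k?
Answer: -23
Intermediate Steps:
T(y) = -4 (T(y) = 0 - 4 = -4)
T(-33) + E(3, -22) = -4 + (3 - 22) = -4 - 19 = -23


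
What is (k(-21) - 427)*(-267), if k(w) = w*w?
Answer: -3738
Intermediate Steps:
k(w) = w**2
(k(-21) - 427)*(-267) = ((-21)**2 - 427)*(-267) = (441 - 427)*(-267) = 14*(-267) = -3738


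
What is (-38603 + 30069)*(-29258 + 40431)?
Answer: -95350382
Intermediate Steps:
(-38603 + 30069)*(-29258 + 40431) = -8534*11173 = -95350382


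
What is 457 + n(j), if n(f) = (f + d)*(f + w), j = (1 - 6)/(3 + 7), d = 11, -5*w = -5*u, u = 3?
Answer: 1933/4 ≈ 483.25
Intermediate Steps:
w = 3 (w = -(-1)*3 = -⅕*(-15) = 3)
j = -½ (j = -5/10 = -5*⅒ = -½ ≈ -0.50000)
n(f) = (3 + f)*(11 + f) (n(f) = (f + 11)*(f + 3) = (11 + f)*(3 + f) = (3 + f)*(11 + f))
457 + n(j) = 457 + (33 + (-½)² + 14*(-½)) = 457 + (33 + ¼ - 7) = 457 + 105/4 = 1933/4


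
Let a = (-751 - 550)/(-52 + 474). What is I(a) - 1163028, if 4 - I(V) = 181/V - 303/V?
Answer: -1513145708/1301 ≈ -1.1631e+6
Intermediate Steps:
a = -1301/422 ≈ -3.0829
I(V) = 4 + 122/V (I(V) = 4 - (181/V - 303/V) = 4 - (-122)/V = 4 + 122/V)
I(a) - 1163028 = (4 + 122/(-1301/422)) - 1163028 = (4 + 122*(-422/1301)) - 1163028 = (4 - 51484/1301) - 1163028 = -46280/1301 - 1163028 = -1513145708/1301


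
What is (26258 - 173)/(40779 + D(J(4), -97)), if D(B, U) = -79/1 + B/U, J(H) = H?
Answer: 2530245/3947896 ≈ 0.64091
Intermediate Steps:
D(B, U) = -79 + B/U (D(B, U) = -79*1 + B/U = -79 + B/U)
(26258 - 173)/(40779 + D(J(4), -97)) = (26258 - 173)/(40779 + (-79 + 4/(-97))) = 26085/(40779 + (-79 + 4*(-1/97))) = 26085/(40779 + (-79 - 4/97)) = 26085/(40779 - 7667/97) = 26085/(3947896/97) = 26085*(97/3947896) = 2530245/3947896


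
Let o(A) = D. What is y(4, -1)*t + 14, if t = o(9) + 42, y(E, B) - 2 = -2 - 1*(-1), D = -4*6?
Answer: 32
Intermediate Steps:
D = -24
o(A) = -24
y(E, B) = 1 (y(E, B) = 2 + (-2 - 1*(-1)) = 2 + (-2 + 1) = 2 - 1 = 1)
t = 18 (t = -24 + 42 = 18)
y(4, -1)*t + 14 = 1*18 + 14 = 18 + 14 = 32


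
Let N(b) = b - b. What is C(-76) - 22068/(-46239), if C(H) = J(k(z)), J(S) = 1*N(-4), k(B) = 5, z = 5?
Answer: 7356/15413 ≈ 0.47726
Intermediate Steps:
N(b) = 0
J(S) = 0 (J(S) = 1*0 = 0)
C(H) = 0
C(-76) - 22068/(-46239) = 0 - 22068/(-46239) = 0 - 22068*(-1)/46239 = 0 - 1*(-7356/15413) = 0 + 7356/15413 = 7356/15413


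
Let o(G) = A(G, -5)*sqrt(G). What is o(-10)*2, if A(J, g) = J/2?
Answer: -10*I*sqrt(10) ≈ -31.623*I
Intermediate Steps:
A(J, g) = J/2 (A(J, g) = J*(1/2) = J/2)
o(G) = G**(3/2)/2 (o(G) = (G/2)*sqrt(G) = G**(3/2)/2)
o(-10)*2 = ((-10)**(3/2)/2)*2 = ((-10*I*sqrt(10))/2)*2 = -5*I*sqrt(10)*2 = -10*I*sqrt(10)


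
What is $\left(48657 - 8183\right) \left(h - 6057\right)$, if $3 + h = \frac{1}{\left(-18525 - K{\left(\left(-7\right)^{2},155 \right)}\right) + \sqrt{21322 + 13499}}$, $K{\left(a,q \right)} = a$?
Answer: $- \frac{84608851762732276}{344958655} - \frac{121422 \sqrt{3869}}{344958655} \approx -2.4527 \cdot 10^{8}$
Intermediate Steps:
$h = -3 + \frac{1}{-18574 + 3 \sqrt{3869}}$ ($h = -3 + \frac{1}{\left(-18525 - \left(-7\right)^{2}\right) + \sqrt{21322 + 13499}} = -3 + \frac{1}{\left(-18525 - 49\right) + \sqrt{34821}} = -3 + \frac{1}{\left(-18525 - 49\right) + 3 \sqrt{3869}} = -3 + \frac{1}{-18574 + 3 \sqrt{3869}} \approx -3.0001$)
$\left(48657 - 8183\right) \left(h - 6057\right) = \left(48657 - 8183\right) \left(\left(- \frac{1034894539}{344958655} - \frac{3 \sqrt{3869}}{344958655}\right) - 6057\right) = 40474 \left(- \frac{2090449467874}{344958655} - \frac{3 \sqrt{3869}}{344958655}\right) = - \frac{84608851762732276}{344958655} - \frac{121422 \sqrt{3869}}{344958655}$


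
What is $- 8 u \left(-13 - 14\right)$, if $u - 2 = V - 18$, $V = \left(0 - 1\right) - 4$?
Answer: $-4536$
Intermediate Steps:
$V = -5$ ($V = -1 - 4 = -5$)
$u = -21$ ($u = 2 - 23 = -21$)
$- 8 u \left(-13 - 14\right) = \left(-8\right) \left(-21\right) \left(-13 - 14\right) = 168 \left(-27\right) = -4536$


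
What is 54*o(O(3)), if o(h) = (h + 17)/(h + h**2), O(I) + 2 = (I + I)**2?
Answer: 81/35 ≈ 2.3143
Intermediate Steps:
O(I) = -2 + 4*I**2 (O(I) = -2 + (I + I)**2 = -2 + (2*I)**2 = -2 + 4*I**2)
o(h) = (17 + h)/(h + h**2)
54*o(O(3)) = 54*((17 + (-2 + 4*3**2))/((-2 + 4*3**2)*(1 + (-2 + 4*3**2)))) = 54*((17 + (-2 + 4*9))/((-2 + 4*9)*(1 + (-2 + 4*9)))) = 54*((17 + (-2 + 36))/((-2 + 36)*(1 + (-2 + 36)))) = 54*((17 + 34)/(34*(1 + 34))) = 54*((1/34)*51/35) = 54*((1/34)*(1/35)*51) = 54*(3/70) = 81/35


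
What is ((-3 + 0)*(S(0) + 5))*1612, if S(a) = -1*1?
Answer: -19344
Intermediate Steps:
S(a) = -1
((-3 + 0)*(S(0) + 5))*1612 = ((-3 + 0)*(-1 + 5))*1612 = -3*4*1612 = -12*1612 = -19344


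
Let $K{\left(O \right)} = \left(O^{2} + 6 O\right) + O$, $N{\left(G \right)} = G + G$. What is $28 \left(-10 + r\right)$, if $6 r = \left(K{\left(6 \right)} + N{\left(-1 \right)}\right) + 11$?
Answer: $126$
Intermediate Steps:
$N{\left(G \right)} = 2 G$
$K{\left(O \right)} = O^{2} + 7 O$
$r = \frac{29}{2}$ ($r = \frac{\left(6 \left(7 + 6\right) + 2 \left(-1\right)\right) + 11}{6} = \frac{\left(6 \cdot 13 - 2\right) + 11}{6} = \frac{\left(78 - 2\right) + 11}{6} = \frac{76 + 11}{6} = \frac{1}{6} \cdot 87 = \frac{29}{2} \approx 14.5$)
$28 \left(-10 + r\right) = 28 \left(-10 + \frac{29}{2}\right) = 28 \cdot \frac{9}{2} = 126$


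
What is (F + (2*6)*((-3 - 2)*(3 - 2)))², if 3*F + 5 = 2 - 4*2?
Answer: 36481/9 ≈ 4053.4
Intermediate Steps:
F = -11/3 (F = -5/3 + (2 - 4*2)/3 = -5/3 + (2 - 8)/3 = -5/3 + (⅓)*(-6) = -5/3 - 2 = -11/3 ≈ -3.6667)
(F + (2*6)*((-3 - 2)*(3 - 2)))² = (-11/3 + (2*6)*((-3 - 2)*(3 - 2)))² = (-11/3 + 12*(-5*1))² = (-11/3 + 12*(-5))² = (-11/3 - 60)² = (-191/3)² = 36481/9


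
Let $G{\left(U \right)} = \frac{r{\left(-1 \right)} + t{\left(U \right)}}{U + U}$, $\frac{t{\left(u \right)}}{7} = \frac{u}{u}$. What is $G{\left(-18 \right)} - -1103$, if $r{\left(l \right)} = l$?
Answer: $\frac{6617}{6} \approx 1102.8$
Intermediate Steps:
$t{\left(u \right)} = 7$ ($t{\left(u \right)} = 7 \frac{u}{u} = 7 \cdot 1 = 7$)
$G{\left(U \right)} = \frac{3}{U}$ ($G{\left(U \right)} = \frac{-1 + 7}{U + U} = \frac{6}{2 U} = 6 \frac{1}{2 U} = \frac{3}{U}$)
$G{\left(-18 \right)} - -1103 = \frac{3}{-18} - -1103 = 3 \left(- \frac{1}{18}\right) + 1103 = - \frac{1}{6} + 1103 = \frac{6617}{6}$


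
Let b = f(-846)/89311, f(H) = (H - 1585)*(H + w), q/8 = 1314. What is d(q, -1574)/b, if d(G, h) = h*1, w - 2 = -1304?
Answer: -70287757/2610894 ≈ -26.921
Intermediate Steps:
q = 10512 (q = 8*1314 = 10512)
w = -1302 (w = 2 - 1304 = -1302)
d(G, h) = h
f(H) = (-1585 + H)*(-1302 + H) (f(H) = (H - 1585)*(H - 1302) = (-1585 + H)*(-1302 + H))
b = 5221788/89311 (b = (2063670 + (-846)² - 2887*(-846))/89311 = (2063670 + 715716 + 2442402)*(1/89311) = 5221788*(1/89311) = 5221788/89311 ≈ 58.467)
d(q, -1574)/b = -1574/5221788/89311 = -1574*89311/5221788 = -70287757/2610894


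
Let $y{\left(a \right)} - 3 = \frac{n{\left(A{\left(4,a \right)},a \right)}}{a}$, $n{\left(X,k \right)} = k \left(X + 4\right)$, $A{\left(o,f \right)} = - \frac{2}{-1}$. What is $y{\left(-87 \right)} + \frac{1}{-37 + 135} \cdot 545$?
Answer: $\frac{1427}{98} \approx 14.561$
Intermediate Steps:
$A{\left(o,f \right)} = 2$ ($A{\left(o,f \right)} = \left(-2\right) \left(-1\right) = 2$)
$n{\left(X,k \right)} = k \left(4 + X\right)$
$y{\left(a \right)} = 9$ ($y{\left(a \right)} = 3 + \frac{a \left(4 + 2\right)}{a} = 3 + \frac{a 6}{a} = 3 + \frac{6 a}{a} = 3 + 6 = 9$)
$y{\left(-87 \right)} + \frac{1}{-37 + 135} \cdot 545 = 9 + \frac{1}{-37 + 135} \cdot 545 = 9 + \frac{1}{98} \cdot 545 = 9 + \frac{545}{98} = \frac{1427}{98}$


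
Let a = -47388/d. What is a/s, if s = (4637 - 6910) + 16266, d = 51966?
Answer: -7898/121193373 ≈ -6.5169e-5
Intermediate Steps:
a = -7898/8661 (a = -47388/51966 = -47388*1/51966 = -7898/8661 ≈ -0.91190)
s = 13993 (s = -2273 + 16266 = 13993)
a/s = -7898/8661/13993 = -7898/8661*1/13993 = -7898/121193373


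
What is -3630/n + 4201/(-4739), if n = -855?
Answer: 907381/270123 ≈ 3.3591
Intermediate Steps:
-3630/n + 4201/(-4739) = -3630/(-855) + 4201/(-4739) = -3630*(-1/855) + 4201*(-1/4739) = 242/57 - 4201/4739 = 907381/270123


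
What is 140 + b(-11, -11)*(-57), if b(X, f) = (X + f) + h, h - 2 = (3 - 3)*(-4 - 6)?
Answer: 1280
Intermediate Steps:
h = 2 (h = 2 + (3 - 3)*(-4 - 6) = 2 + 0*(-10) = 2 + 0 = 2)
b(X, f) = 2 + X + f (b(X, f) = (X + f) + 2 = 2 + X + f)
140 + b(-11, -11)*(-57) = 140 + (2 - 11 - 11)*(-57) = 140 - 20*(-57) = 140 + 1140 = 1280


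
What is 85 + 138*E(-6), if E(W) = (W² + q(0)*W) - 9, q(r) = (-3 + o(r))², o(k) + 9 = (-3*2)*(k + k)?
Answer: -115421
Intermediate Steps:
o(k) = -9 - 12*k (o(k) = -9 + (-3*2)*(k + k) = -9 - 12*k)
q(r) = (-12 - 12*r)² (q(r) = (-3 + (-9 - 12*r))² = (-12 - 12*r)²)
E(W) = -9 + W² + 144*W (E(W) = (W² + (144*(1 + 0)²)*W) - 9 = (W² + (144*1²)*W) - 9 = (W² + (144*1)*W) - 9 = (W² + 144*W) - 9 = -9 + W² + 144*W)
85 + 138*E(-6) = 85 + 138*(-9 + (-6)² + 144*(-6)) = 85 + 138*(-9 + 36 - 864) = 85 + 138*(-837) = 85 - 115506 = -115421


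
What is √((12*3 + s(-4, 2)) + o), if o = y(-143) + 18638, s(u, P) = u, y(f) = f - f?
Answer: √18670 ≈ 136.64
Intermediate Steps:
y(f) = 0
o = 18638 (o = 0 + 18638 = 18638)
√((12*3 + s(-4, 2)) + o) = √((12*3 - 4) + 18638) = √((36 - 4) + 18638) = √(32 + 18638) = √18670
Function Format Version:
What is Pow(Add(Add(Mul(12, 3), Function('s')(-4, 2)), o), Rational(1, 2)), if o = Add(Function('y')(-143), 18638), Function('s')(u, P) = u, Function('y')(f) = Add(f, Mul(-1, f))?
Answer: Pow(18670, Rational(1, 2)) ≈ 136.64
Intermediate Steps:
Function('y')(f) = 0
o = 18638 (o = Add(0, 18638) = 18638)
Pow(Add(Add(Mul(12, 3), Function('s')(-4, 2)), o), Rational(1, 2)) = Pow(Add(Add(Mul(12, 3), -4), 18638), Rational(1, 2)) = Pow(Add(Add(36, -4), 18638), Rational(1, 2)) = Pow(Add(32, 18638), Rational(1, 2)) = Pow(18670, Rational(1, 2))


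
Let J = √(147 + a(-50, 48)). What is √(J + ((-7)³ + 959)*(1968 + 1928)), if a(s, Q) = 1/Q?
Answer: √(86397696 + 3*√21171)/6 ≈ 1549.2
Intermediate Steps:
J = √21171/12 (J = √(147 + 1/48) = √(7057/48) = √21171/12 ≈ 12.125)
√(J + ((-7)³ + 959)*(1968 + 1928)) = √(√21171/12 + ((-7)³ + 959)*(1968 + 1928)) = √(√21171/12 + (-343 + 959)*3896) = √(√21171/12 + 616*3896) = √(√21171/12 + 2399936) = √(2399936 + √21171/12)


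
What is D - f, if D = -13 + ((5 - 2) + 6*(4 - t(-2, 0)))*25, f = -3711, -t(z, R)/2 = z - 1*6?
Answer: 1973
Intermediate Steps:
t(z, R) = 12 - 2*z (t(z, R) = -2*(z - 1*6) = -2*(z - 6) = -2*(-6 + z) = 12 - 2*z)
D = -1738 (D = -13 + ((5 - 2) + 6*(4 - (12 - 2*(-2))))*25 = -13 + (3 + 6*(4 - (12 + 4)))*25 = -13 + (3 + 6*(4 - 1*16))*25 = -13 + (3 + 6*(4 - 16))*25 = -13 + (3 + 6*(-12))*25 = -13 + (3 - 72)*25 = -13 - 69*25 = -13 - 1725 = -1738)
D - f = -1738 - 1*(-3711) = -1738 + 3711 = 1973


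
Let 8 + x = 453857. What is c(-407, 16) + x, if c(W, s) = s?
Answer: 453865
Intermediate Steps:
x = 453849 (x = -8 + 453857 = 453849)
c(-407, 16) + x = 16 + 453849 = 453865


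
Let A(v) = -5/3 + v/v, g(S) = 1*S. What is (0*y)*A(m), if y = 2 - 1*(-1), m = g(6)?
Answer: 0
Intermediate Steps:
g(S) = S
m = 6
A(v) = -2/3 (A(v) = -5*1/3 + 1 = -5/3 + 1 = -2/3)
y = 3 (y = 2 + 1 = 3)
(0*y)*A(m) = (0*3)*(-2/3) = 0*(-2/3) = 0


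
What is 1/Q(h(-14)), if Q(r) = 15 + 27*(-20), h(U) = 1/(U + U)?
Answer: -1/525 ≈ -0.0019048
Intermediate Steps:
h(U) = 1/(2*U)
Q(r) = -525 (Q(r) = 15 - 540 = -525)
1/Q(h(-14)) = 1/(-525) = -1/525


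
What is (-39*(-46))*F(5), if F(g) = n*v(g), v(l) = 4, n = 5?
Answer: 35880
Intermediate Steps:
F(g) = 20 (F(g) = 5*4 = 20)
(-39*(-46))*F(5) = -39*(-46)*20 = 1794*20 = 35880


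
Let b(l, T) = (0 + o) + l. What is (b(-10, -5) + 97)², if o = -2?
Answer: 7225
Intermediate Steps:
b(l, T) = -2 + l (b(l, T) = (0 - 2) + l = -2 + l)
(b(-10, -5) + 97)² = ((-2 - 10) + 97)² = (-12 + 97)² = 85² = 7225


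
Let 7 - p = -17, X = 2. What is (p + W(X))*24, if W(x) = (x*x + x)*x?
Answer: 864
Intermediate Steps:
W(x) = x*(x + x**2) (W(x) = (x**2 + x)*x = (x + x**2)*x = x*(x + x**2))
p = 24 (p = 7 - 1*(-17) = 7 + 17 = 24)
(p + W(X))*24 = (24 + 2**2*(1 + 2))*24 = (24 + 4*3)*24 = (24 + 12)*24 = 36*24 = 864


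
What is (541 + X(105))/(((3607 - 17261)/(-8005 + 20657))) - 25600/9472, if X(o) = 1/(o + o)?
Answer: -13367692441/26522895 ≈ -504.01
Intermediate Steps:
X(o) = 1/(2*o)
(541 + X(105))/(((3607 - 17261)/(-8005 + 20657))) - 25600/9472 = (541 + (1/2)/105)/(((3607 - 17261)/(-8005 + 20657))) - 25600/9472 = (541 + (1/2)*(1/105))/((-13654/12652)) - 25600*1/9472 = (541 + 1/210)/((-13654*1/12652)) - 100/37 = 113611/(210*(-6827/6326)) - 100/37 = (113611/210)*(-6326/6827) - 100/37 = -359351593/716835 - 100/37 = -13367692441/26522895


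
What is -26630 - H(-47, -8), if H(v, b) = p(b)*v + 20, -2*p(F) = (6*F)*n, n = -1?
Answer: -27778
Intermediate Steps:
p(F) = 3*F (p(F) = -6*F*(-1)/2 = -(-3)*F = 3*F)
H(v, b) = 20 + 3*b*v (H(v, b) = (3*b)*v + 20 = 3*b*v + 20 = 20 + 3*b*v)
-26630 - H(-47, -8) = -26630 - (20 + 3*(-8)*(-47)) = -26630 - (20 + 1128) = -26630 - 1*1148 = -26630 - 1148 = -27778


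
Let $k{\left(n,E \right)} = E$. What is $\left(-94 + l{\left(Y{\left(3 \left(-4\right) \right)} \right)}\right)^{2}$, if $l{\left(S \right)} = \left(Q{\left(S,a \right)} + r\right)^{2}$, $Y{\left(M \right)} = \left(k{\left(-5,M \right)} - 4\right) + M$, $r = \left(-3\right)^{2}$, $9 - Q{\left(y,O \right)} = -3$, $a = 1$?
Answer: $120409$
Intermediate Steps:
$Q{\left(y,O \right)} = 12$ ($Q{\left(y,O \right)} = 9 - -3 = 9 + 3 = 12$)
$r = 9$
$Y{\left(M \right)} = -4 + 2 M$ ($Y{\left(M \right)} = \left(M - 4\right) + M = \left(-4 + M\right) + M = -4 + 2 M$)
$l{\left(S \right)} = 441$ ($l{\left(S \right)} = \left(12 + 9\right)^{2} = 21^{2} = 441$)
$\left(-94 + l{\left(Y{\left(3 \left(-4\right) \right)} \right)}\right)^{2} = \left(-94 + 441\right)^{2} = 347^{2} = 120409$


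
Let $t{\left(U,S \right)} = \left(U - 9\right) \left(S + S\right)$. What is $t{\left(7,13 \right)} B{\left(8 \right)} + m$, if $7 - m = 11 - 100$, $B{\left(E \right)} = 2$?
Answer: $-8$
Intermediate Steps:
$t{\left(U,S \right)} = 2 S \left(-9 + U\right)$ ($t{\left(U,S \right)} = \left(-9 + U\right) 2 S = 2 S \left(-9 + U\right)$)
$m = 96$ ($m = 7 - \left(11 - 100\right) = 7 - -89 = 7 + 89 = 96$)
$t{\left(7,13 \right)} B{\left(8 \right)} + m = 2 \cdot 13 \left(-9 + 7\right) 2 + 96 = 2 \cdot 13 \left(-2\right) 2 + 96 = \left(-52\right) 2 + 96 = -104 + 96 = -8$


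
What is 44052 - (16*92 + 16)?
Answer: 42564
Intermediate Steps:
44052 - (16*92 + 16) = 44052 - (1472 + 16) = 44052 - 1*1488 = 44052 - 1488 = 42564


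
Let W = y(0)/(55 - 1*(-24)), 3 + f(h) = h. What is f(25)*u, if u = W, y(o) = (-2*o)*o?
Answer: 0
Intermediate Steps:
y(o) = -2*o²
f(h) = -3 + h
W = 0 (W = (-2*0²)/(55 - 1*(-24)) = (-2*0)/(55 + 24) = 0/79 = 0*(1/79) = 0)
u = 0
f(25)*u = (-3 + 25)*0 = 22*0 = 0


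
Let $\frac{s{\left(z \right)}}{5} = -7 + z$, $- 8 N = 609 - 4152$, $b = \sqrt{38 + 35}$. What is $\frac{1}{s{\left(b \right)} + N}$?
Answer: $\frac{26104}{10530369} - \frac{320 \sqrt{73}}{10530369} \approx 0.0022193$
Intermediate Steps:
$b = \sqrt{73} \approx 8.544$
$N = \frac{3543}{8}$ ($N = - \frac{609 - 4152}{8} = \left(- \frac{1}{8}\right) \left(-3543\right) = \frac{3543}{8} \approx 442.88$)
$s{\left(z \right)} = -35 + 5 z$ ($s{\left(z \right)} = 5 \left(-7 + z\right) = -35 + 5 z$)
$\frac{1}{s{\left(b \right)} + N} = \frac{1}{\left(-35 + 5 \sqrt{73}\right) + \frac{3543}{8}} = \frac{1}{\frac{3263}{8} + 5 \sqrt{73}}$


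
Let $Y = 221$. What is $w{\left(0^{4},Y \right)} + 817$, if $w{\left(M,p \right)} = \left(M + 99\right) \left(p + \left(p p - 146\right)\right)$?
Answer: $4843501$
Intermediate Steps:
$w{\left(M,p \right)} = \left(99 + M\right) \left(-146 + p + p^{2}\right)$ ($w{\left(M,p \right)} = \left(99 + M\right) \left(p + \left(p^{2} - 146\right)\right) = \left(99 + M\right) \left(p + \left(-146 + p^{2}\right)\right) = \left(99 + M\right) \left(-146 + p + p^{2}\right)$)
$w{\left(0^{4},Y \right)} + 817 = \left(-14454 - 146 \cdot 0^{4} + 99 \cdot 221 + 99 \cdot 221^{2} + 0^{4} \cdot 221 + 0^{4} \cdot 221^{2}\right) + 817 = \left(-14454 - 0 + 21879 + 99 \cdot 48841 + 0 \cdot 221 + 0 \cdot 48841\right) + 817 = \left(-14454 + 0 + 21879 + 4835259 + 0 + 0\right) + 817 = 4842684 + 817 = 4843501$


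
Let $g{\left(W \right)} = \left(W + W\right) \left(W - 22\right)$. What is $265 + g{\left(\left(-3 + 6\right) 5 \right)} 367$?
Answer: $-76805$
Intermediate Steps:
$g{\left(W \right)} = 2 W \left(-22 + W\right)$
$265 + g{\left(\left(-3 + 6\right) 5 \right)} 367 = 265 + 2 \left(-3 + 6\right) 5 \left(-22 + \left(-3 + 6\right) 5\right) 367 = 265 + 2 \cdot 3 \cdot 5 \left(-22 + 3 \cdot 5\right) 367 = 265 + 2 \cdot 15 \left(-22 + 15\right) 367 = 265 + 2 \cdot 15 \left(-7\right) 367 = 265 - 77070 = -76805$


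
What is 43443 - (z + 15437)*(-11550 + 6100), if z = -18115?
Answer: -14551657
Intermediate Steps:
43443 - (z + 15437)*(-11550 + 6100) = 43443 - (-18115 + 15437)*(-11550 + 6100) = 43443 - (-2678)*(-5450) = 43443 - 1*14595100 = 43443 - 14595100 = -14551657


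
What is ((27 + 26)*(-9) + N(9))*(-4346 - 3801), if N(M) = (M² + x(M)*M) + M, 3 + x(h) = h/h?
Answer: 3299535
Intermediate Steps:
x(h) = -2 (x(h) = -3 + h/h = -3 + 1 = -2)
N(M) = M² - M (N(M) = (M² - 2*M) + M = M² - M)
((27 + 26)*(-9) + N(9))*(-4346 - 3801) = ((27 + 26)*(-9) + 9*(-1 + 9))*(-4346 - 3801) = (53*(-9) + 9*8)*(-8147) = (-477 + 72)*(-8147) = -405*(-8147) = 3299535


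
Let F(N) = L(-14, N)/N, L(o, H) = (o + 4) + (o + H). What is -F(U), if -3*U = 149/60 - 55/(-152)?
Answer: -170647/6487 ≈ -26.306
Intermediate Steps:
L(o, H) = 4 + H + 2*o (L(o, H) = (4 + o) + (H + o) = 4 + H + 2*o)
U = -6487/6840 (U = -(149/60 - 55/(-152))/3 = -(149*(1/60) - 55*(-1/152))/3 = -(149/60 + 55/152)/3 = -⅓*6487/2280 = -6487/6840 ≈ -0.94839)
F(N) = (-24 + N)/N (F(N) = (4 + N + 2*(-14))/N = (4 + N - 28)/N = (-24 + N)/N)
-F(U) = -(-24 - 6487/6840)/(-6487/6840) = -(-6840)*(-170647)/(6487*6840) = -1*170647/6487 = -170647/6487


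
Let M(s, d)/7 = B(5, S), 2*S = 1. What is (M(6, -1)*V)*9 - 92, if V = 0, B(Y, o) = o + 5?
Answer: -92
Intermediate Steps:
S = 1/2 (S = (1/2)*1 = 1/2 ≈ 0.50000)
B(Y, o) = 5 + o
M(s, d) = 77/2 (M(s, d) = 7*(5 + 1/2) = 7*(11/2) = 77/2)
(M(6, -1)*V)*9 - 92 = ((77/2)*0)*9 - 92 = 0*9 - 92 = 0 - 92 = -92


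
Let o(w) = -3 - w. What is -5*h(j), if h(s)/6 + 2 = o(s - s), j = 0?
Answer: 150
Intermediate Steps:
h(s) = -30 (h(s) = -12 + 6*(-3 - (s - s)) = -12 + 6*(-3 - 1*0) = -12 + 6*(-3 + 0) = -12 + 6*(-3) = -12 - 18 = -30)
-5*h(j) = -5*(-30) = 150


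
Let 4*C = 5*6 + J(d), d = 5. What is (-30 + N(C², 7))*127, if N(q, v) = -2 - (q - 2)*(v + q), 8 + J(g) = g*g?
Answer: -642748143/256 ≈ -2.5107e+6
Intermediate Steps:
J(g) = -8 + g² (J(g) = -8 + g*g = -8 + g²)
C = 47/4 (C = (5*6 + (-8 + 5²))/4 = (30 + (-8 + 25))/4 = (30 + 17)/4 = (¼)*47 = 47/4 ≈ 11.750)
N(q, v) = -2 - (-2 + q)*(q + v)
(-30 + N(C², 7))*127 = (-30 + (-2 - ((47/4)²)² + 2*(47/4)² + 2*7 - 1*(47/4)²*7))*127 = (-30 + (-2 - (2209/16)² + 2*(2209/16) + 14 - 1*2209/16*7))*127 = (-30 + (-2 - 1*4879681/256 + 2209/8 + 14 - 15463/16))*127 = (-30 + (-2 - 4879681/256 + 2209/8 + 14 - 15463/16))*127 = (-30 - 5053329/256)*127 = -5061009/256*127 = -642748143/256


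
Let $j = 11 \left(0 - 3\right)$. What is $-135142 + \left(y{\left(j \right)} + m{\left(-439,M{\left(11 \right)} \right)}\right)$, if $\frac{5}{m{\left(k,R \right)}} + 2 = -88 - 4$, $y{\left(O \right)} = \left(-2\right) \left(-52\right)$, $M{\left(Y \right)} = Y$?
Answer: $- \frac{12693577}{94} \approx -1.3504 \cdot 10^{5}$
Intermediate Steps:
$j = -33$ ($j = 11 \left(-3\right) = -33$)
$y{\left(O \right)} = 104$
$m{\left(k,R \right)} = - \frac{5}{94}$ ($m{\left(k,R \right)} = \frac{5}{-2 - 92} = \frac{5}{-94} = 5 \left(- \frac{1}{94}\right) = - \frac{5}{94}$)
$-135142 + \left(y{\left(j \right)} + m{\left(-439,M{\left(11 \right)} \right)}\right) = -135142 + \left(104 - \frac{5}{94}\right) = -135142 + \frac{9771}{94} = - \frac{12693577}{94}$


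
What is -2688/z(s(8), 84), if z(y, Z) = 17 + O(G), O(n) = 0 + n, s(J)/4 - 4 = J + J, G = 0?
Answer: -2688/17 ≈ -158.12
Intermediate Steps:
s(J) = 16 + 8*J (s(J) = 16 + 4*(J + J) = 16 + 4*(2*J) = 16 + 8*J)
O(n) = n
z(y, Z) = 17 (z(y, Z) = 17 + 0 = 17)
-2688/z(s(8), 84) = -2688/17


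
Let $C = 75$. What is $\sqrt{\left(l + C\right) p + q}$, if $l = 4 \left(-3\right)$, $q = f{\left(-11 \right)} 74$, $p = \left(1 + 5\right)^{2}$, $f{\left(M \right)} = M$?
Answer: $\sqrt{1454} \approx 38.131$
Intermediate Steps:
$p = 36$ ($p = 6^{2} = 36$)
$q = -814$ ($q = \left(-11\right) 74 = -814$)
$l = -12$
$\sqrt{\left(l + C\right) p + q} = \sqrt{\left(-12 + 75\right) 36 - 814} = \sqrt{63 \cdot 36 - 814} = \sqrt{2268 - 814} = \sqrt{1454}$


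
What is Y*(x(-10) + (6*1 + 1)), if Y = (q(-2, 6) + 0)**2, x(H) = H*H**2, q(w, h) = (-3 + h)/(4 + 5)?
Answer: -331/3 ≈ -110.33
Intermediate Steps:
q(w, h) = -1/3 + h/9 (q(w, h) = (-3 + h)/9 = (-3 + h)*(1/9) = -1/3 + h/9)
x(H) = H**3
Y = 1/9 (Y = ((-1/3 + (1/9)*6) + 0)**2 = ((-1/3 + 2/3) + 0)**2 = (1/3 + 0)**2 = (1/3)**2 = 1/9 ≈ 0.11111)
Y*(x(-10) + (6*1 + 1)) = ((-10)**3 + (6*1 + 1))/9 = (-1000 + (6 + 1))/9 = (-1000 + 7)/9 = (1/9)*(-993) = -331/3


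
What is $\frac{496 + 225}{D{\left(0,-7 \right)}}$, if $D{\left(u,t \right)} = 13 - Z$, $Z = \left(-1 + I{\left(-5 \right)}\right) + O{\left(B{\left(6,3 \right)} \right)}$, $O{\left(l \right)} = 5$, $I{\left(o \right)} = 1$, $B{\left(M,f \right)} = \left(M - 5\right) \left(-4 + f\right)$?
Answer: $\frac{721}{8} \approx 90.125$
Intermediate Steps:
$B{\left(M,f \right)} = \left(-5 + M\right) \left(-4 + f\right)$
$Z = 5$ ($Z = \left(-1 + 1\right) + 5 = 0 + 5 = 5$)
$D{\left(u,t \right)} = 8$ ($D{\left(u,t \right)} = 13 - 5 = 8$)
$\frac{496 + 225}{D{\left(0,-7 \right)}} = \frac{496 + 225}{8} = 721 \cdot \frac{1}{8} = \frac{721}{8}$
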